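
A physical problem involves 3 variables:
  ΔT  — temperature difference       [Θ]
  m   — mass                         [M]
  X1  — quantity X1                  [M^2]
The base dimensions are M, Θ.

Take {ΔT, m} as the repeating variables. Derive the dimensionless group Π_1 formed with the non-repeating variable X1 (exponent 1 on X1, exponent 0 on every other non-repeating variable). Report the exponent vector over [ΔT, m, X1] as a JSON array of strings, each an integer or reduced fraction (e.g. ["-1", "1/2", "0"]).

["0", "-2", "1"]

Write exponents as rows M,Θ / cols ΔT,m,X1:
  M: [ 0  1  2]
  Θ: [ 1  0  0]
Row reduction gives pivot columns ΔT,m; rank = 2
Pivot set = {ΔT,m}, free = {X1}
RREF:
  r0: [   1    0    0]
  r1: [   0    1    2]
Fix exponent of X1 at 1; solve each RREF row for its pivot's exponent:
  r0: exp(ΔT) + (0)·1 = 0 ⇒ exp(ΔT) = 0
  r1: exp(m) + (2)·1 = 0 ⇒ exp(m) = -2
Π_1 = m^-2 · X1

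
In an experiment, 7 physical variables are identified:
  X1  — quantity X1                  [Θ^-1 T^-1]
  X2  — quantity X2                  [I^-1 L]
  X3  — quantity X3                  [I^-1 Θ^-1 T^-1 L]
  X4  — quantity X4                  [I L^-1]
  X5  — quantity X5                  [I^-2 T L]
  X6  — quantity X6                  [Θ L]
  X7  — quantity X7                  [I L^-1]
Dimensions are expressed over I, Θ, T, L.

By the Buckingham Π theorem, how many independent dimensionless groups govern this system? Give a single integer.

Exponent matrix [I,Θ,T,L] × [X1,X2,X3,X4,X5,X6,X7]:
  I: [ 0 -1 -1  1 -2  0  1]
  Θ: [-1  0 -1  0  0  1  0]
  T: [-1  0 -1  0  1  0  0]
  L: [ 0  1  1 -1  1  1 -1]
Row reduction gives pivot columns X1,X2,X5; rank = 3
7 vars − rank 3 = 4 Π groups

4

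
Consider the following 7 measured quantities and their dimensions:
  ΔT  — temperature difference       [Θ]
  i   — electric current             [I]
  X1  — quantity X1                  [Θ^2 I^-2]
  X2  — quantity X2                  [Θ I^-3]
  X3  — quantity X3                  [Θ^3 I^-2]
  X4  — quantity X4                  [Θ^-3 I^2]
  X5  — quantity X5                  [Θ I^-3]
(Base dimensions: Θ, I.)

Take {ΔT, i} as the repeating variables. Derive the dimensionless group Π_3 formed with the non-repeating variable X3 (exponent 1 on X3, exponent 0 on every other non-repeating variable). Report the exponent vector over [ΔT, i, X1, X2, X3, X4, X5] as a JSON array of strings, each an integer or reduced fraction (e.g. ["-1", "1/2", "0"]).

Write exponents as rows Θ,I / cols ΔT,i,X1,X2,X3,X4,X5:
  Θ: [ 1  0  2  1  3 -3  1]
  I: [ 0  1 -2 -3 -2  2 -3]
Row reduction gives pivot columns ΔT,i; rank = 2
Repeat: ΔT,i; free: X1,X2,X3,X4,X5
RREF:
  r0: [   1    0    2    1    3   -3    1]
  r1: [   0    1   -2   -3   -2    2   -3]
Fix exponent of X3 at 1, X1 at 0, X2 at 0, X4 at 0, X5 at 0; solve each RREF row for its pivot's exponent:
  r0: exp(ΔT) + (3)·1 = 0 ⇒ exp(ΔT) = -3
  r1: exp(i) + (-2)·1 = 0 ⇒ exp(i) = 2
Π_3 = ΔT^-3 · i^2 · X3

["-3", "2", "0", "0", "1", "0", "0"]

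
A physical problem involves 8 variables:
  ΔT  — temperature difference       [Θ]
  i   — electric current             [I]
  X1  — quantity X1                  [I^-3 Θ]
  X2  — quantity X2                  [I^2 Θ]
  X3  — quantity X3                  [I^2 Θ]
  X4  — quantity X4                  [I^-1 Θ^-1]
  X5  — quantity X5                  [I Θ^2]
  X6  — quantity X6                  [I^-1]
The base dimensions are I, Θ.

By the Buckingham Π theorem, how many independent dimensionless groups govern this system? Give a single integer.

6

Write exponents as rows I,Θ / cols ΔT,i,X1,X2,X3,X4,X5,X6:
  I: [ 0  1 -3  2  2 -1  1 -1]
  Θ: [ 1  0  1  1  1 -1  2  0]
Row reduction gives pivot columns ΔT,i; rank = 2
Π count = n − r = 8 − 2 = 6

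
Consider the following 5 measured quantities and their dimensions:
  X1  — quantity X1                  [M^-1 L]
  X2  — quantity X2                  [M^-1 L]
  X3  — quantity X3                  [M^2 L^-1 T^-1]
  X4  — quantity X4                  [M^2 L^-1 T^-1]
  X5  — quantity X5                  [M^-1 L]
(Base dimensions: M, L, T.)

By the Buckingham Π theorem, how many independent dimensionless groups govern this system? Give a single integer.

Exponent matrix [M,L,T] × [X1,X2,X3,X4,X5]:
  M: [-1 -1  2  2 -1]
  L: [ 1  1 -1 -1  1]
  T: [ 0  0 -1 -1  0]
Echelon form has 2 nonzero rows (pivots: X1,X3)
Π count = n − r = 5 − 2 = 3

3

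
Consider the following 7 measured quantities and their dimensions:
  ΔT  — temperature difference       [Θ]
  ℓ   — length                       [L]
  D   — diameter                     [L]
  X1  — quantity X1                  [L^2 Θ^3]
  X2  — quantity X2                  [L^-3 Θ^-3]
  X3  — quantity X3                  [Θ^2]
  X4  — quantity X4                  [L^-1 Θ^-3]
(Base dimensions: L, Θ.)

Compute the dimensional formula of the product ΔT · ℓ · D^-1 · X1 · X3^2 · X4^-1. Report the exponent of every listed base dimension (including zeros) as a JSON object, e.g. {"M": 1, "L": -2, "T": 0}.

Write exponents as rows L,Θ / cols ΔT,ℓ,D,X1,X2,X3,X4:
  L: [ 0  1  1  2 -3  0 -1]
  Θ: [ 1  0  0  3 -3  2 -3]
  [L]: (1)·0+(1)·1+(-1)·1+(1)·2+(2)·0+(-1)·-1 = 3
  [Θ]: (1)·1+(1)·0+(-1)·0+(1)·3+(2)·2+(-1)·-3 = 11
⇒ L^3 Θ^11

{"L": 3, "Θ": 11}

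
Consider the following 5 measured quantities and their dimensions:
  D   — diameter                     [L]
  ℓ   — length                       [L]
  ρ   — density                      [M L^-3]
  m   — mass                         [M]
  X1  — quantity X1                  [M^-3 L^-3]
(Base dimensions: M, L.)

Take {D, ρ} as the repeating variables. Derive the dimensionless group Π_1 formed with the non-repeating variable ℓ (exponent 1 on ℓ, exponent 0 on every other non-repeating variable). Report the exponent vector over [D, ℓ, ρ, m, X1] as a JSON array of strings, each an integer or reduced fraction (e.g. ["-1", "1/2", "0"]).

Exponent matrix [M,L] × [D,ℓ,ρ,m,X1]:
  M: [ 0  0  1  1 -3]
  L: [ 1  1 -3  0 -3]
Row reduction gives pivot columns D,ρ; rank = 2
Repeat: D,ρ; free: ℓ,m,X1
RREF:
  r0: [   1    1    0    3  -12]
  r1: [   0    0    1    1   -3]
Fix exponent of ℓ at 1, m at 0, X1 at 0; solve each RREF row for its pivot's exponent:
  r0: exp(D) + (1)·1 = 0 ⇒ exp(D) = -1
  r1: exp(ρ) + (0)·1 = 0 ⇒ exp(ρ) = 0
Π_1 = D^-1 · ℓ

["-1", "1", "0", "0", "0"]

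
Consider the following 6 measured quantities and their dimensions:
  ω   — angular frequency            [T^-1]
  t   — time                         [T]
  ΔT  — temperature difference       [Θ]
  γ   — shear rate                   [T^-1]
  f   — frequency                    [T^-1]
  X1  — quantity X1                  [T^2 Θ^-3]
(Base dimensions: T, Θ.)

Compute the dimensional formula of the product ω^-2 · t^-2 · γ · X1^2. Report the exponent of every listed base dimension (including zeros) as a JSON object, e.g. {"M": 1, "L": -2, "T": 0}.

{"T": 3, "Θ": -6}

Dimensional matrix (T×Θ by ω×t×ΔT×γ×f×X1):
  T: [-1  1  0 -1 -1  2]
  Θ: [ 0  0  1  0  0 -3]
  [T]: (-2)·-1+(-2)·1+(1)·-1+(2)·2 = 3
  [Θ]: (-2)·0+(-2)·0+(1)·0+(2)·-3 = -6
⇒ T^3 Θ^-6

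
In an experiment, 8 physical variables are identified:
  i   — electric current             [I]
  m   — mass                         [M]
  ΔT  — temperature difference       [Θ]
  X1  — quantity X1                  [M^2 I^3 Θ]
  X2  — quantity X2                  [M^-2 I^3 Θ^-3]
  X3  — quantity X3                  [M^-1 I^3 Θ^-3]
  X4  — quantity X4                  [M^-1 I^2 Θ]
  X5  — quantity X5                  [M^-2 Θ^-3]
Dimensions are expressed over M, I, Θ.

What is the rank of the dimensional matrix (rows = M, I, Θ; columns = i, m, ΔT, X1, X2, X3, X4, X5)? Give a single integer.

3

Dimensional matrix (M×I×Θ by i×m×ΔT×X1×X2×X3×X4×X5):
  M: [ 0  1  0  2 -2 -1 -1 -2]
  I: [ 1  0  0  3  3  3  2  0]
  Θ: [ 0  0  1  1 -3 -3  1 -3]
Echelon form has 3 nonzero rows (pivots: i,m,ΔT)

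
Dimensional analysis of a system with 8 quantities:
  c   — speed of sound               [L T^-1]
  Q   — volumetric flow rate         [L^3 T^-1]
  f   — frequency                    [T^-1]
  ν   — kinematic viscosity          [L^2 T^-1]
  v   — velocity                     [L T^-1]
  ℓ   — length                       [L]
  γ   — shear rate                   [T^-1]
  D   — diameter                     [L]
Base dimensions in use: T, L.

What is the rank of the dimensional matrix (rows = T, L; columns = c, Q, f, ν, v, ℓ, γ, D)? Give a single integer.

Exponent matrix [T,L] × [c,Q,f,ν,v,ℓ,γ,D]:
  T: [-1 -1 -1 -1 -1  0 -1  0]
  L: [ 1  3  0  2  1  1  0  1]
RREF → pivots at {c,Q} ⇒ r = 2

2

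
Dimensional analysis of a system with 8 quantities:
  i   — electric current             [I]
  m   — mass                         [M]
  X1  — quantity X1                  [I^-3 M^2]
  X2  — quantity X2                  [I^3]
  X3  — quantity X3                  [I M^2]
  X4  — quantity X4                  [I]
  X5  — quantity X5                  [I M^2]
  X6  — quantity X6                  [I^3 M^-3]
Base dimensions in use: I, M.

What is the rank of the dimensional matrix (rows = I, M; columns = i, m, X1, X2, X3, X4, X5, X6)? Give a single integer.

Dimensional matrix (I×M by i×m×X1×X2×X3×X4×X5×X6):
  I: [ 1  0 -3  3  1  1  1  3]
  M: [ 0  1  2  0  2  0  2 -3]
Row reduction gives pivot columns i,m; rank = 2

2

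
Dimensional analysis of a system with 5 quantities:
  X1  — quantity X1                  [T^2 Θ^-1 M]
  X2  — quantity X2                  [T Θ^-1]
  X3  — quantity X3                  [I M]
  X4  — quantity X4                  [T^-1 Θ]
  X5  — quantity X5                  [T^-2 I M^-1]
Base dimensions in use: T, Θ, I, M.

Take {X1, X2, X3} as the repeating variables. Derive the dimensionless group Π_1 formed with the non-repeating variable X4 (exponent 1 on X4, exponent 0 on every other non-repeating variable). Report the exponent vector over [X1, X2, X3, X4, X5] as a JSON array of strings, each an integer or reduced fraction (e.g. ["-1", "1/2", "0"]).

["0", "1", "0", "1", "0"]

Exponent matrix [T,Θ,I,M] × [X1,X2,X3,X4,X5]:
  T: [ 2  1  0 -1 -2]
  Θ: [-1 -1  0  1  0]
  I: [ 0  0  1  0  1]
  M: [ 1  0  1  0 -1]
Echelon form has 3 nonzero rows (pivots: X1,X2,X3)
Pivot set = {X1,X2,X3}, free = {X4,X5}
RREF:
  r0: [   1    0    0    0   -2]
  r1: [   0    1    0   -1    2]
  r2: [   0    0    1    0    1]
  r3: [   0    0    0    0    0]
Fix exponent of X4 at 1, X5 at 0; solve each RREF row for its pivot's exponent:
  r0: exp(X1) + (0)·1 = 0 ⇒ exp(X1) = 0
  r1: exp(X2) + (-1)·1 = 0 ⇒ exp(X2) = 1
  r2: exp(X3) + (0)·1 = 0 ⇒ exp(X3) = 0
Π_1 = X2 · X4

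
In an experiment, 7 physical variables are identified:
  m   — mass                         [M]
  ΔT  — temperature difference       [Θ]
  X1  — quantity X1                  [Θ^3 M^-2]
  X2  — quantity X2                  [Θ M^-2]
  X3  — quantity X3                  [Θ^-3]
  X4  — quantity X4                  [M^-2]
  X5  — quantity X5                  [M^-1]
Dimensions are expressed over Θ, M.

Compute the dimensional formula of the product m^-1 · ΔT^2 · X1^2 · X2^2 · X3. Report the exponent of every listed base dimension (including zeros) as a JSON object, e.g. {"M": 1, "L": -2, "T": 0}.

Exponent matrix [Θ,M] × [m,ΔT,X1,X2,X3,X4,X5]:
  Θ: [ 0  1  3  1 -3  0  0]
  M: [ 1  0 -2 -2  0 -2 -1]
  [Θ]: (-1)·0+(2)·1+(2)·3+(2)·1+(1)·-3 = 7
  [M]: (-1)·1+(2)·0+(2)·-2+(2)·-2+(1)·0 = -9
⇒ Θ^7 M^-9

{"Θ": 7, "M": -9}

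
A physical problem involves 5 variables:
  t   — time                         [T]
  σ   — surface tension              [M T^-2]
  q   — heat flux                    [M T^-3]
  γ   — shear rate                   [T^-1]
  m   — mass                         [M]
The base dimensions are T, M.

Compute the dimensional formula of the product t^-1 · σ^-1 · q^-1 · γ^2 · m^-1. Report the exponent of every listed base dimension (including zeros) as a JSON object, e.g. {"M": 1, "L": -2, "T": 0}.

{"T": 2, "M": -3}

Dimensional matrix (T×M by t×σ×q×γ×m):
  T: [ 1 -2 -3 -1  0]
  M: [ 0  1  1  0  1]
  [T]: (-1)·1+(-1)·-2+(-1)·-3+(2)·-1+(-1)·0 = 2
  [M]: (-1)·0+(-1)·1+(-1)·1+(2)·0+(-1)·1 = -3
⇒ T^2 M^-3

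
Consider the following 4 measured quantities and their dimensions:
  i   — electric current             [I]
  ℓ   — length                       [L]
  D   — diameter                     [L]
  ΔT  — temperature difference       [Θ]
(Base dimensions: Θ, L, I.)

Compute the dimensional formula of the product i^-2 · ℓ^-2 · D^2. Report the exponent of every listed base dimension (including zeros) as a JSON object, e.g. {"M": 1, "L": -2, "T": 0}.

Dimensional matrix (Θ×L×I by i×ℓ×D×ΔT):
  Θ: [ 0  0  0  1]
  L: [ 0  1  1  0]
  I: [ 1  0  0  0]
  [Θ]: (-2)·0+(-2)·0+(2)·0 = 0
  [L]: (-2)·0+(-2)·1+(2)·1 = 0
  [I]: (-2)·1+(-2)·0+(2)·0 = -2
⇒ I^-2

{"Θ": 0, "L": 0, "I": -2}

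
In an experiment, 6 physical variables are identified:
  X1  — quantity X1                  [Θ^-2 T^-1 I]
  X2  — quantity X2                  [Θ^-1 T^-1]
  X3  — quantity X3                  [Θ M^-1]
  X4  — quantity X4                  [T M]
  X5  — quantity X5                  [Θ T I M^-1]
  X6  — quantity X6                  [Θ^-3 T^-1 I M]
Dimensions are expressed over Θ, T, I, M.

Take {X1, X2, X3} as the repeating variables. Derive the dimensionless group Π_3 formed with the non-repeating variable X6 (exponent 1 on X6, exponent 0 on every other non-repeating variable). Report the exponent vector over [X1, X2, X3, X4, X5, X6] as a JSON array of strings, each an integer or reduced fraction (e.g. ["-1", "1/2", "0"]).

Write exponents as rows Θ,T,I,M / cols X1,X2,X3,X4,X5,X6:
  Θ: [-2 -1  1  0  1 -3]
  T: [-1 -1  0  1  1 -1]
  I: [ 1  0  0  0  1  1]
  M: [ 0  0 -1  1 -1  1]
Row reduction gives pivot columns X1,X2,X3; rank = 3
Pivot set = {X1,X2,X3}, free = {X4,X5,X6}
RREF:
  r0: [   1    0    0    0    1    1]
  r1: [   0    1    0   -1   -2    0]
  r2: [   0    0    1   -1    1   -1]
  r3: [   0    0    0    0    0    0]
Fix exponent of X6 at 1, X4 at 0, X5 at 0; solve each RREF row for its pivot's exponent:
  r0: exp(X1) + (1)·1 = 0 ⇒ exp(X1) = -1
  r1: exp(X2) + (0)·1 = 0 ⇒ exp(X2) = 0
  r2: exp(X3) + (-1)·1 = 0 ⇒ exp(X3) = 1
Π_3 = X1^-1 · X3 · X6

["-1", "0", "1", "0", "0", "1"]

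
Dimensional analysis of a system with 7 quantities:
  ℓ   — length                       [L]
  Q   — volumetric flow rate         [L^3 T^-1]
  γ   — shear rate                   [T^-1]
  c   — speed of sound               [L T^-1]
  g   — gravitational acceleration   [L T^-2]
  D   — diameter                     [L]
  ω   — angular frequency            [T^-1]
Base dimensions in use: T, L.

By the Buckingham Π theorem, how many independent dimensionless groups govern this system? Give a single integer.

Exponent matrix [T,L] × [ℓ,Q,γ,c,g,D,ω]:
  T: [ 0 -1 -1 -1 -2  0 -1]
  L: [ 1  3  0  1  1  1  0]
RREF → pivots at {ℓ,Q} ⇒ r = 2
7 vars − rank 2 = 5 Π groups

5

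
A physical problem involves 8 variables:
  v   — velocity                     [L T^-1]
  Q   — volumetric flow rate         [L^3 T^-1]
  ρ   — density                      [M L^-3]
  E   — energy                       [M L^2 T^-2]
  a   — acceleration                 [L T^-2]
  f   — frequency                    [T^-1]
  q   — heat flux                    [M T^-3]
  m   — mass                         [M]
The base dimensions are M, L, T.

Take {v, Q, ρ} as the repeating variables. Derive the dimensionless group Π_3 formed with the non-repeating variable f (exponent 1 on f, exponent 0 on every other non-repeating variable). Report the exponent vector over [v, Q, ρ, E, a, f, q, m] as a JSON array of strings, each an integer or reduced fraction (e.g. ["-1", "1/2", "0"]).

["-3/2", "1/2", "0", "0", "0", "1", "0", "0"]

Exponent matrix [M,L,T] × [v,Q,ρ,E,a,f,q,m]:
  M: [ 0  0  1  1  0  0  1  1]
  L: [ 1  3 -3  2  1  0  0  0]
  T: [-1 -1  0 -2 -2 -1 -3  0]
Row reduction gives pivot columns v,Q,ρ; rank = 3
Repeat: v,Q,ρ; free: E,a,f,q,m
RREF:
  r0: [   1    0    0  1/2  5/2  3/2    3 -3/2]
  r1: [   0    1    0  3/2 -1/2 -1/2    0  3/2]
  r2: [   0    0    1    1    0    0    1    1]
Fix exponent of f at 1, E at 0, a at 0, q at 0, m at 0; solve each RREF row for its pivot's exponent:
  r0: exp(v) + (3/2)·1 = 0 ⇒ exp(v) = -3/2
  r1: exp(Q) + (-1/2)·1 = 0 ⇒ exp(Q) = 1/2
  r2: exp(ρ) + (0)·1 = 0 ⇒ exp(ρ) = 0
Π_3 = v^(-3/2) · Q^(1/2) · f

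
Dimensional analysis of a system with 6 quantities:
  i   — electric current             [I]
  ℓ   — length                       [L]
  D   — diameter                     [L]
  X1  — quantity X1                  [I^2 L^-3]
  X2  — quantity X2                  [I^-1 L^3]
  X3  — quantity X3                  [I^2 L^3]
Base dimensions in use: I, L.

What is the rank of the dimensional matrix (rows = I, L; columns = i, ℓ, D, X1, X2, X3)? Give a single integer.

2

Exponent matrix [I,L] × [i,ℓ,D,X1,X2,X3]:
  I: [ 1  0  0  2 -1  2]
  L: [ 0  1  1 -3  3  3]
RREF → pivots at {i,ℓ} ⇒ r = 2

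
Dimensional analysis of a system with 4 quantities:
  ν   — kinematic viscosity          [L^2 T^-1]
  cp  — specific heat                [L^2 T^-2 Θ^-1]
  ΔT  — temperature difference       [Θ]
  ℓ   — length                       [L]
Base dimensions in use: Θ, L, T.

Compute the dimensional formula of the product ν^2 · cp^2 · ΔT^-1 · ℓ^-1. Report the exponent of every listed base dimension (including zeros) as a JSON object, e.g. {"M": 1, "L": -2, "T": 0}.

Exponent matrix [Θ,L,T] × [ν,cp,ΔT,ℓ]:
  Θ: [ 0 -1  1  0]
  L: [ 2  2  0  1]
  T: [-1 -2  0  0]
  [Θ]: (2)·0+(2)·-1+(-1)·1+(-1)·0 = -3
  [L]: (2)·2+(2)·2+(-1)·0+(-1)·1 = 7
  [T]: (2)·-1+(2)·-2+(-1)·0+(-1)·0 = -6
⇒ Θ^-3 L^7 T^-6

{"Θ": -3, "L": 7, "T": -6}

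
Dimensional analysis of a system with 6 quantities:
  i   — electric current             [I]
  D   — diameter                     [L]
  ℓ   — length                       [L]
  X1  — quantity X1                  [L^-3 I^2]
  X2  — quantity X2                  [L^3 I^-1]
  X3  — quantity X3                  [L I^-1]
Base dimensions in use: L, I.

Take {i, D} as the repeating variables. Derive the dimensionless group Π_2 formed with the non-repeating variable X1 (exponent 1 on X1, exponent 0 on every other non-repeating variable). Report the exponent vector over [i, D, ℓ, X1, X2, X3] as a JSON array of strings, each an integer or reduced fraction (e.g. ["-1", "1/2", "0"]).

["-2", "3", "0", "1", "0", "0"]

Dimensional matrix (L×I by i×D×ℓ×X1×X2×X3):
  L: [ 0  1  1 -3  3  1]
  I: [ 1  0  0  2 -1 -1]
RREF → pivots at {i,D} ⇒ r = 2
Repeat: i,D; free: ℓ,X1,X2,X3
RREF:
  r0: [   1    0    0    2   -1   -1]
  r1: [   0    1    1   -3    3    1]
Fix exponent of X1 at 1, ℓ at 0, X2 at 0, X3 at 0; solve each RREF row for its pivot's exponent:
  r0: exp(i) + (2)·1 = 0 ⇒ exp(i) = -2
  r1: exp(D) + (-3)·1 = 0 ⇒ exp(D) = 3
Π_2 = i^-2 · D^3 · X1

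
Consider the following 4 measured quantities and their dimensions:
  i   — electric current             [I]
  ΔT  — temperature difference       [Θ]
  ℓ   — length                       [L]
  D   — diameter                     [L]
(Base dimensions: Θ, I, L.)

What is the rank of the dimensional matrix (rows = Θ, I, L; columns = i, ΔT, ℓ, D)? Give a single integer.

Exponent matrix [Θ,I,L] × [i,ΔT,ℓ,D]:
  Θ: [ 0  1  0  0]
  I: [ 1  0  0  0]
  L: [ 0  0  1  1]
RREF → pivots at {i,ΔT,ℓ} ⇒ r = 3

3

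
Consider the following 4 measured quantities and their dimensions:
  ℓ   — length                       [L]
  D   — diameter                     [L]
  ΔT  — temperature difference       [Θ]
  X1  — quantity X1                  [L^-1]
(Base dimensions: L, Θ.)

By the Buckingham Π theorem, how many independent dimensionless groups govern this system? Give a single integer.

Write exponents as rows L,Θ / cols ℓ,D,ΔT,X1:
  L: [ 1  1  0 -1]
  Θ: [ 0  0  1  0]
Row reduction gives pivot columns ℓ,ΔT; rank = 2
n=4, r=2 ⇒ 2 dimensionless groups

2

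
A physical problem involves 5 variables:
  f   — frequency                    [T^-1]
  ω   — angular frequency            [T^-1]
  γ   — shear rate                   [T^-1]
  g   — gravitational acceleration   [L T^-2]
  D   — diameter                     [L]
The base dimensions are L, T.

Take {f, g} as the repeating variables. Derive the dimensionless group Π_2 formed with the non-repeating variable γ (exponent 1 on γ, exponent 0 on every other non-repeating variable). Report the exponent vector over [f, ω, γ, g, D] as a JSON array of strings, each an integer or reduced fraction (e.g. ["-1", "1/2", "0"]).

Dimensional matrix (L×T by f×ω×γ×g×D):
  L: [ 0  0  0  1  1]
  T: [-1 -1 -1 -2  0]
Row reduction gives pivot columns f,g; rank = 2
Repeat: f,g; free: ω,γ,D
RREF:
  r0: [   1    1    1    0   -2]
  r1: [   0    0    0    1    1]
Fix exponent of γ at 1, ω at 0, D at 0; solve each RREF row for its pivot's exponent:
  r0: exp(f) + (1)·1 = 0 ⇒ exp(f) = -1
  r1: exp(g) + (0)·1 = 0 ⇒ exp(g) = 0
Π_2 = f^-1 · γ

["-1", "0", "1", "0", "0"]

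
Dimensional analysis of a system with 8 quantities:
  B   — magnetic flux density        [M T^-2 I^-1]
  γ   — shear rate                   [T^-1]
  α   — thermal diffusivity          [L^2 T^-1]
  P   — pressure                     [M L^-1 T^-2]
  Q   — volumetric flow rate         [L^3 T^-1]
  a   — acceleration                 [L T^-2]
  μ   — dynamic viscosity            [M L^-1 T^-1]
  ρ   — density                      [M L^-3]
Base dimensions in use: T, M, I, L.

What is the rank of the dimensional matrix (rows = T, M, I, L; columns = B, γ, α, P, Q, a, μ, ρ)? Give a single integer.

Dimensional matrix (T×M×I×L by B×γ×α×P×Q×a×μ×ρ):
  T: [-2 -1 -1 -2 -1 -2 -1  0]
  M: [ 1  0  0  1  0  0  1  1]
  I: [-1  0  0  0  0  0  0  0]
  L: [ 0  0  2 -1  3  1 -1 -3]
Row reduction gives pivot columns B,γ,α,P; rank = 4

4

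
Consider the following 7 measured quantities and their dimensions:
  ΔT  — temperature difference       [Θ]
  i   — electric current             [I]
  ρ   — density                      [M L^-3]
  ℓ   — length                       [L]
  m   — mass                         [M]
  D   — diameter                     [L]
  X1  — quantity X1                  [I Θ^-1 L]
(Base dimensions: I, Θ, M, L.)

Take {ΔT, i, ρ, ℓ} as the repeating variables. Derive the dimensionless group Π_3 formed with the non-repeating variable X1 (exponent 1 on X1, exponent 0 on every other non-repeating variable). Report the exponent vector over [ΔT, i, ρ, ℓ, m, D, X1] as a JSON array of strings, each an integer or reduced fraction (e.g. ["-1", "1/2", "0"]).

["1", "-1", "0", "-1", "0", "0", "1"]

Dimensional matrix (I×Θ×M×L by ΔT×i×ρ×ℓ×m×D×X1):
  I: [ 0  1  0  0  0  0  1]
  Θ: [ 1  0  0  0  0  0 -1]
  M: [ 0  0  1  0  1  0  0]
  L: [ 0  0 -3  1  0  1  1]
RREF → pivots at {ΔT,i,ρ,ℓ} ⇒ r = 4
Pivot set = {ΔT,i,ρ,ℓ}, free = {m,D,X1}
RREF:
  r0: [   1    0    0    0    0    0   -1]
  r1: [   0    1    0    0    0    0    1]
  r2: [   0    0    1    0    1    0    0]
  r3: [   0    0    0    1    3    1    1]
Fix exponent of X1 at 1, m at 0, D at 0; solve each RREF row for its pivot's exponent:
  r0: exp(ΔT) + (-1)·1 = 0 ⇒ exp(ΔT) = 1
  r1: exp(i) + (1)·1 = 0 ⇒ exp(i) = -1
  r2: exp(ρ) + (0)·1 = 0 ⇒ exp(ρ) = 0
  r3: exp(ℓ) + (1)·1 = 0 ⇒ exp(ℓ) = -1
Π_3 = ΔT · i^-1 · ℓ^-1 · X1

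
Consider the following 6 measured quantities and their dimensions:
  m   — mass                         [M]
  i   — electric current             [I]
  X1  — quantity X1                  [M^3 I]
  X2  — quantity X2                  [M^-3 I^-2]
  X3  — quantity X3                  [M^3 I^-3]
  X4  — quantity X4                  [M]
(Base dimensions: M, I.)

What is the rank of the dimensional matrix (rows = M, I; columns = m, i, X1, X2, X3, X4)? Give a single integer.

2

Dimensional matrix (M×I by m×i×X1×X2×X3×X4):
  M: [ 1  0  3 -3  3  1]
  I: [ 0  1  1 -2 -3  0]
RREF → pivots at {m,i} ⇒ r = 2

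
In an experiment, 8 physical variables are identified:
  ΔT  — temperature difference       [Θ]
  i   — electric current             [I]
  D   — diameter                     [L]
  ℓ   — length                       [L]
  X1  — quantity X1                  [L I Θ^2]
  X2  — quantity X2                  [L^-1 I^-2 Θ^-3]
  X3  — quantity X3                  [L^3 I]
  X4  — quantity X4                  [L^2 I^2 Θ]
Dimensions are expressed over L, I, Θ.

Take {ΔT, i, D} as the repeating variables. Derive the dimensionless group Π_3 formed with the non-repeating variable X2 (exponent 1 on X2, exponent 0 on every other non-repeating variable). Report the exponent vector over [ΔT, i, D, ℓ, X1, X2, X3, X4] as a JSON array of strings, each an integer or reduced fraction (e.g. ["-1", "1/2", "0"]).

Dimensional matrix (L×I×Θ by ΔT×i×D×ℓ×X1×X2×X3×X4):
  L: [ 0  0  1  1  1 -1  3  2]
  I: [ 0  1  0  0  1 -2  1  2]
  Θ: [ 1  0  0  0  2 -3  0  1]
RREF → pivots at {ΔT,i,D} ⇒ r = 3
Pivot set = {ΔT,i,D}, free = {ℓ,X1,X2,X3,X4}
RREF:
  r0: [   1    0    0    0    2   -3    0    1]
  r1: [   0    1    0    0    1   -2    1    2]
  r2: [   0    0    1    1    1   -1    3    2]
Fix exponent of X2 at 1, ℓ at 0, X1 at 0, X3 at 0, X4 at 0; solve each RREF row for its pivot's exponent:
  r0: exp(ΔT) + (-3)·1 = 0 ⇒ exp(ΔT) = 3
  r1: exp(i) + (-2)·1 = 0 ⇒ exp(i) = 2
  r2: exp(D) + (-1)·1 = 0 ⇒ exp(D) = 1
Π_3 = ΔT^3 · i^2 · D · X2

["3", "2", "1", "0", "0", "1", "0", "0"]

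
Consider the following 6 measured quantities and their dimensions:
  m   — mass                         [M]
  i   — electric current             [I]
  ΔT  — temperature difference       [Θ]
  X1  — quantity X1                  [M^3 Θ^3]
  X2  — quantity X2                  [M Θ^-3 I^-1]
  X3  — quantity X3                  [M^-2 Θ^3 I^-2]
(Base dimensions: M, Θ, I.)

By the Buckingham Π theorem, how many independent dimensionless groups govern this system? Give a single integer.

Exponent matrix [M,Θ,I] × [m,i,ΔT,X1,X2,X3]:
  M: [ 1  0  0  3  1 -2]
  Θ: [ 0  0  1  3 -3  3]
  I: [ 0  1  0  0 -1 -2]
Echelon form has 3 nonzero rows (pivots: m,i,ΔT)
Π count = n − r = 6 − 3 = 3

3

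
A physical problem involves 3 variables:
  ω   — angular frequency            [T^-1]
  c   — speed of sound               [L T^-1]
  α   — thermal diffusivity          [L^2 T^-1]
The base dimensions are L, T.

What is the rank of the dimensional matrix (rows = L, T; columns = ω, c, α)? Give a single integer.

Dimensional matrix (L×T by ω×c×α):
  L: [ 0  1  2]
  T: [-1 -1 -1]
Row reduction gives pivot columns ω,c; rank = 2

2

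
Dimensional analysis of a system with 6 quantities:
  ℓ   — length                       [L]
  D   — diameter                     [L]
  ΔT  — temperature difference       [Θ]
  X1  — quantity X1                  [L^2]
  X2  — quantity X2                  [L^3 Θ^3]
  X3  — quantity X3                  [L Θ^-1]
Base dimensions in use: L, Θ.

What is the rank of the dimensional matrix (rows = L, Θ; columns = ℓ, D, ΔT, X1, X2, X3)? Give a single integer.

Dimensional matrix (L×Θ by ℓ×D×ΔT×X1×X2×X3):
  L: [ 1  1  0  2  3  1]
  Θ: [ 0  0  1  0  3 -1]
Echelon form has 2 nonzero rows (pivots: ℓ,ΔT)

2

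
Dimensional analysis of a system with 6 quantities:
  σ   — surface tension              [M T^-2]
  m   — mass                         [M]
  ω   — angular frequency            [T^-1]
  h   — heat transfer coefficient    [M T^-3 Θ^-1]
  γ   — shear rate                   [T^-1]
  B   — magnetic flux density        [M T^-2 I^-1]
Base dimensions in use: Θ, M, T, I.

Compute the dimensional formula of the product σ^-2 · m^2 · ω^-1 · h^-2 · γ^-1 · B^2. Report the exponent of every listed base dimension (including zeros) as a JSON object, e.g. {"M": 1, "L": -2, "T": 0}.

Write exponents as rows Θ,M,T,I / cols σ,m,ω,h,γ,B:
  Θ: [ 0  0  0 -1  0  0]
  M: [ 1  1  0  1  0  1]
  T: [-2  0 -1 -3 -1 -2]
  I: [ 0  0  0  0  0 -1]
  [Θ]: (-2)·0+(2)·0+(-1)·0+(-2)·-1+(-1)·0+(2)·0 = 2
  [M]: (-2)·1+(2)·1+(-1)·0+(-2)·1+(-1)·0+(2)·1 = 0
  [T]: (-2)·-2+(2)·0+(-1)·-1+(-2)·-3+(-1)·-1+(2)·-2 = 8
  [I]: (-2)·0+(2)·0+(-1)·0+(-2)·0+(-1)·0+(2)·-1 = -2
⇒ Θ^2 T^8 I^-2

{"Θ": 2, "M": 0, "T": 8, "I": -2}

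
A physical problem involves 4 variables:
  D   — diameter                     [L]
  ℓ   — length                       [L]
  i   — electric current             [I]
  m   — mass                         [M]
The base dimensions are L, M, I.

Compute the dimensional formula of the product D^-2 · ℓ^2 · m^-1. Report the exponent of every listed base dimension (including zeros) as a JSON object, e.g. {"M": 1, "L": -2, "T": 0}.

{"L": 0, "M": -1, "I": 0}

Write exponents as rows L,M,I / cols D,ℓ,i,m:
  L: [ 1  1  0  0]
  M: [ 0  0  0  1]
  I: [ 0  0  1  0]
  [L]: (-2)·1+(2)·1+(-1)·0 = 0
  [M]: (-2)·0+(2)·0+(-1)·1 = -1
  [I]: (-2)·0+(2)·0+(-1)·0 = 0
⇒ M^-1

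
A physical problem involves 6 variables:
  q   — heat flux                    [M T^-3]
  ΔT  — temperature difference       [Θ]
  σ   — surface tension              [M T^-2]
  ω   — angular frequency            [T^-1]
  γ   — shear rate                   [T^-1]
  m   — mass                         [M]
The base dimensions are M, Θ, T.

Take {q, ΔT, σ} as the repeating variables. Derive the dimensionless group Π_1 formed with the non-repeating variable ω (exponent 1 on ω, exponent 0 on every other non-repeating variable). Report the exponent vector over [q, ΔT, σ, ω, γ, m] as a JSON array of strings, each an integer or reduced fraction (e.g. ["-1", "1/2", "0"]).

["-1", "0", "1", "1", "0", "0"]

Dimensional matrix (M×Θ×T by q×ΔT×σ×ω×γ×m):
  M: [ 1  0  1  0  0  1]
  Θ: [ 0  1  0  0  0  0]
  T: [-3  0 -2 -1 -1  0]
Echelon form has 3 nonzero rows (pivots: q,ΔT,σ)
Pivot set = {q,ΔT,σ}, free = {ω,γ,m}
RREF:
  r0: [   1    0    0    1    1   -2]
  r1: [   0    1    0    0    0    0]
  r2: [   0    0    1   -1   -1    3]
Fix exponent of ω at 1, γ at 0, m at 0; solve each RREF row for its pivot's exponent:
  r0: exp(q) + (1)·1 = 0 ⇒ exp(q) = -1
  r1: exp(ΔT) + (0)·1 = 0 ⇒ exp(ΔT) = 0
  r2: exp(σ) + (-1)·1 = 0 ⇒ exp(σ) = 1
Π_1 = q^-1 · σ · ω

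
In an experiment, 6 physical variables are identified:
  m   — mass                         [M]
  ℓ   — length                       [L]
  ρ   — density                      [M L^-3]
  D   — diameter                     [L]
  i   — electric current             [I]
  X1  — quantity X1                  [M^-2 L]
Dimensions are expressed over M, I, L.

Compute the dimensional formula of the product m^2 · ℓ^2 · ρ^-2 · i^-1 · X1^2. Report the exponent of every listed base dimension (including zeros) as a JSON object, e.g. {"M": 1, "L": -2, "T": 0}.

{"M": -4, "I": -1, "L": 10}

Write exponents as rows M,I,L / cols m,ℓ,ρ,D,i,X1:
  M: [ 1  0  1  0  0 -2]
  I: [ 0  0  0  0  1  0]
  L: [ 0  1 -3  1  0  1]
  [M]: (2)·1+(2)·0+(-2)·1+(-1)·0+(2)·-2 = -4
  [I]: (2)·0+(2)·0+(-2)·0+(-1)·1+(2)·0 = -1
  [L]: (2)·0+(2)·1+(-2)·-3+(-1)·0+(2)·1 = 10
⇒ M^-4 I^-1 L^10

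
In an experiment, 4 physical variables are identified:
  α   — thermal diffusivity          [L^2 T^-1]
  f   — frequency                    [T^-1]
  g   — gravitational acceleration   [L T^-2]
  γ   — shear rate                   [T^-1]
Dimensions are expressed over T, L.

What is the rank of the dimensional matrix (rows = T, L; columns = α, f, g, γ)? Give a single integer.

Exponent matrix [T,L] × [α,f,g,γ]:
  T: [-1 -1 -2 -1]
  L: [ 2  0  1  0]
Echelon form has 2 nonzero rows (pivots: α,f)

2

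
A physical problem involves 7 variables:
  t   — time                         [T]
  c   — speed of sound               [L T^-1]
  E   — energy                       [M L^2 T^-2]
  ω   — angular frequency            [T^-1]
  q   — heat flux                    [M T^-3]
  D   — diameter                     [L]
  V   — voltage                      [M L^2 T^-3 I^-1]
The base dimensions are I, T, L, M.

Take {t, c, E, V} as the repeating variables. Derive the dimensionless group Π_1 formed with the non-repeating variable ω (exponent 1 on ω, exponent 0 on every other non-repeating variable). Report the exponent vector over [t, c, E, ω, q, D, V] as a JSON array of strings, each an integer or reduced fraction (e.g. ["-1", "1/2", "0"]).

Write exponents as rows I,T,L,M / cols t,c,E,ω,q,D,V:
  I: [ 0  0  0  0  0  0 -1]
  T: [ 1 -1 -2 -1 -3  0 -3]
  L: [ 0  1  2  0  0  1  2]
  M: [ 0  0  1  0  1  0  1]
Echelon form has 4 nonzero rows (pivots: t,c,E,V)
Pivot set = {t,c,E,V}, free = {ω,q,D}
RREF:
  r0: [   1    0    0   -1   -3    1    0]
  r1: [   0    1    0    0   -2    1    0]
  r2: [   0    0    1    0    1    0    0]
  r3: [   0    0    0    0    0    0    1]
Fix exponent of ω at 1, q at 0, D at 0; solve each RREF row for its pivot's exponent:
  r0: exp(t) + (-1)·1 = 0 ⇒ exp(t) = 1
  r1: exp(c) + (0)·1 = 0 ⇒ exp(c) = 0
  r2: exp(E) + (0)·1 = 0 ⇒ exp(E) = 0
  r3: exp(V) + (0)·1 = 0 ⇒ exp(V) = 0
Π_1 = t · ω

["1", "0", "0", "1", "0", "0", "0"]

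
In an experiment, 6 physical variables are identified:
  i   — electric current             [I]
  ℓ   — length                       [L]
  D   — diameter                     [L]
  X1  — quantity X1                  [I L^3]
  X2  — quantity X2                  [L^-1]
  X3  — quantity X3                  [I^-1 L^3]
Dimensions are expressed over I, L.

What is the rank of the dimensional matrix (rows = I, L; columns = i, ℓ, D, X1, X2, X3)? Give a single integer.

Dimensional matrix (I×L by i×ℓ×D×X1×X2×X3):
  I: [ 1  0  0  1  0 -1]
  L: [ 0  1  1  3 -1  3]
RREF → pivots at {i,ℓ} ⇒ r = 2

2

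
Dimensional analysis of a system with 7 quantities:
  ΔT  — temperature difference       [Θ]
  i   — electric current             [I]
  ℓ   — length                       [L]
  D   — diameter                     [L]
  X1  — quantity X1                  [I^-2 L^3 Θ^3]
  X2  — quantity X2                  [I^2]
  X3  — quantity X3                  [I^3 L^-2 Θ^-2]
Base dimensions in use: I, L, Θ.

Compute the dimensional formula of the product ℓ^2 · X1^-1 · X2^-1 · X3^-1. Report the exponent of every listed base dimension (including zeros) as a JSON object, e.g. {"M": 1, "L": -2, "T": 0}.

{"I": -3, "L": 1, "Θ": -1}

Write exponents as rows I,L,Θ / cols ΔT,i,ℓ,D,X1,X2,X3:
  I: [ 0  1  0  0 -2  2  3]
  L: [ 0  0  1  1  3  0 -2]
  Θ: [ 1  0  0  0  3  0 -2]
  [I]: (2)·0+(-1)·-2+(-1)·2+(-1)·3 = -3
  [L]: (2)·1+(-1)·3+(-1)·0+(-1)·-2 = 1
  [Θ]: (2)·0+(-1)·3+(-1)·0+(-1)·-2 = -1
⇒ I^-3 L Θ^-1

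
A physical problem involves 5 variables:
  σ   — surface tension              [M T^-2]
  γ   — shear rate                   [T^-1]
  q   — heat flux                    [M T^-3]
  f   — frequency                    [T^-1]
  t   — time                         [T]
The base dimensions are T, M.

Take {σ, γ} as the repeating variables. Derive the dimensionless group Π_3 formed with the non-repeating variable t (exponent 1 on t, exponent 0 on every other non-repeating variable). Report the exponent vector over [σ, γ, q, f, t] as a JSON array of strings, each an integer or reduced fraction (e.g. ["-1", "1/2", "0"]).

Write exponents as rows T,M / cols σ,γ,q,f,t:
  T: [-2 -1 -3 -1  1]
  M: [ 1  0  1  0  0]
Echelon form has 2 nonzero rows (pivots: σ,γ)
Pivot set = {σ,γ}, free = {q,f,t}
RREF:
  r0: [   1    0    1    0    0]
  r1: [   0    1    1    1   -1]
Fix exponent of t at 1, q at 0, f at 0; solve each RREF row for its pivot's exponent:
  r0: exp(σ) + (0)·1 = 0 ⇒ exp(σ) = 0
  r1: exp(γ) + (-1)·1 = 0 ⇒ exp(γ) = 1
Π_3 = γ · t

["0", "1", "0", "0", "1"]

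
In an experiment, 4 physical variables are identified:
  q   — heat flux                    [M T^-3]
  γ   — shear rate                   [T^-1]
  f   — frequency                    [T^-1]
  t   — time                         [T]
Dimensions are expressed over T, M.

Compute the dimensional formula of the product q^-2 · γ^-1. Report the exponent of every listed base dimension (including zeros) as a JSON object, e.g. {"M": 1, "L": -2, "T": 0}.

{"T": 7, "M": -2}

Dimensional matrix (T×M by q×γ×f×t):
  T: [-3 -1 -1  1]
  M: [ 1  0  0  0]
  [T]: (-2)·-3+(-1)·-1 = 7
  [M]: (-2)·1+(-1)·0 = -2
⇒ T^7 M^-2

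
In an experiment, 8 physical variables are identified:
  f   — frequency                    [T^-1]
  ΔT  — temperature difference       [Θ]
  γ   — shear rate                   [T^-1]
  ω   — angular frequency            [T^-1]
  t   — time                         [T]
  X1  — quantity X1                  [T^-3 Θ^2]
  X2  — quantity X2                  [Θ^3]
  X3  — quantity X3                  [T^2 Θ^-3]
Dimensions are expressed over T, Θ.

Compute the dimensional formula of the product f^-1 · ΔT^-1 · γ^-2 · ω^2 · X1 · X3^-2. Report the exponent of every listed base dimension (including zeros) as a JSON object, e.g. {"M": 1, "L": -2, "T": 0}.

{"T": -6, "Θ": 7}

Dimensional matrix (T×Θ by f×ΔT×γ×ω×t×X1×X2×X3):
  T: [-1  0 -1 -1  1 -3  0  2]
  Θ: [ 0  1  0  0  0  2  3 -3]
  [T]: (-1)·-1+(-1)·0+(-2)·-1+(2)·-1+(1)·-3+(-2)·2 = -6
  [Θ]: (-1)·0+(-1)·1+(-2)·0+(2)·0+(1)·2+(-2)·-3 = 7
⇒ T^-6 Θ^7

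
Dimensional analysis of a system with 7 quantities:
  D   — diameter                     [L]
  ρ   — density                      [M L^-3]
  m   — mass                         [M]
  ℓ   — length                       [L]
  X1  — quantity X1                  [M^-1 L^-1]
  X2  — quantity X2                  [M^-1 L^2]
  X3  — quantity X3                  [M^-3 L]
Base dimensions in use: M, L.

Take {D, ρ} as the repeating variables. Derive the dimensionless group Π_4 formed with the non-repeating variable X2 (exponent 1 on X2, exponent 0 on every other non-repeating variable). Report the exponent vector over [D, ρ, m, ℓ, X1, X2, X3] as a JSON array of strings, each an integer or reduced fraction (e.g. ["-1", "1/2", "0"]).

["1", "1", "0", "0", "0", "1", "0"]

Exponent matrix [M,L] × [D,ρ,m,ℓ,X1,X2,X3]:
  M: [ 0  1  1  0 -1 -1 -3]
  L: [ 1 -3  0  1 -1  2  1]
RREF → pivots at {D,ρ} ⇒ r = 2
Pivot set = {D,ρ}, free = {m,ℓ,X1,X2,X3}
RREF:
  r0: [   1    0    3    1   -4   -1   -8]
  r1: [   0    1    1    0   -1   -1   -3]
Fix exponent of X2 at 1, m at 0, ℓ at 0, X1 at 0, X3 at 0; solve each RREF row for its pivot's exponent:
  r0: exp(D) + (-1)·1 = 0 ⇒ exp(D) = 1
  r1: exp(ρ) + (-1)·1 = 0 ⇒ exp(ρ) = 1
Π_4 = D · ρ · X2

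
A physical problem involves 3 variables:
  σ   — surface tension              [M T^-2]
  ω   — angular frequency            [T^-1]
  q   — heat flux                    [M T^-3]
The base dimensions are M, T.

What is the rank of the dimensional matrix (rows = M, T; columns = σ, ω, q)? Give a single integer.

2

Write exponents as rows M,T / cols σ,ω,q:
  M: [ 1  0  1]
  T: [-2 -1 -3]
Echelon form has 2 nonzero rows (pivots: σ,ω)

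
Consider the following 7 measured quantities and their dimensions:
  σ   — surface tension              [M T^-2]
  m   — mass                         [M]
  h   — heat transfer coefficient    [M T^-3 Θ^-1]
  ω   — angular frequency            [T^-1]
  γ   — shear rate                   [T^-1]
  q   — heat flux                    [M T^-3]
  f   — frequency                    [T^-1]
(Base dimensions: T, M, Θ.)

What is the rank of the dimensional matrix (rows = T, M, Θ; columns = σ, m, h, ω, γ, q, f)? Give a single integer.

3

Dimensional matrix (T×M×Θ by σ×m×h×ω×γ×q×f):
  T: [-2  0 -3 -1 -1 -3 -1]
  M: [ 1  1  1  0  0  1  0]
  Θ: [ 0  0 -1  0  0  0  0]
Row reduction gives pivot columns σ,m,h; rank = 3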